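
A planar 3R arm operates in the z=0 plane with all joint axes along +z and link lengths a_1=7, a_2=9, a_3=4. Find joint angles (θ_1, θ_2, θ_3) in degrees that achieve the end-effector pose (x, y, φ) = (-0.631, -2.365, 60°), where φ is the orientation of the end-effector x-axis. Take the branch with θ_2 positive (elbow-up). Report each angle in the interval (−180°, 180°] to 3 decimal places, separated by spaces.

wrist centre = target − a_3·(cos φ, sin φ) = (-2.6310, -5.8291)
cos θ_2 = (40.9006−7²−9²)/(2·7·9) = -0.7071; θ_2 = 135.0025° (elbow-up)
β = atan2(-5.8291,-2.6310) = -114.2923°; ψ = atan2(6.3637,0.6358) = 84.2949°
θ_1 = β − ψ = -198.5872°
θ_3 = φ − θ_1 − θ_2 = 123.5846° (wrapped to (-180°,180°])

161.413 135.003 123.585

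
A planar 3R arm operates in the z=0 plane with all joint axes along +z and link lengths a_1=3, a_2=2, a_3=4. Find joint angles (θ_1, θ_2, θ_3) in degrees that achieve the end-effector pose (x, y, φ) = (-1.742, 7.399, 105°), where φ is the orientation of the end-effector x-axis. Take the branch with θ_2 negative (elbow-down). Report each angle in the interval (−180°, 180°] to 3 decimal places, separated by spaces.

wrist centre = target − a_3·(cos φ, sin φ) = (-0.7067, 3.5353)
cos θ_2 = (12.9978−3²−2²)/(2·3·2) = -0.0002; θ_2 = -90.0106° (elbow-down)
β = atan2(3.5353,-0.7067) = 101.3047°; ψ = atan2(-2.0000,2.9996) = -33.6933°
θ_1 = β − ψ = 134.9980°
θ_3 = φ − θ_1 − θ_2 = 60.0126° (wrapped to (-180°,180°])

134.998 -90.011 60.013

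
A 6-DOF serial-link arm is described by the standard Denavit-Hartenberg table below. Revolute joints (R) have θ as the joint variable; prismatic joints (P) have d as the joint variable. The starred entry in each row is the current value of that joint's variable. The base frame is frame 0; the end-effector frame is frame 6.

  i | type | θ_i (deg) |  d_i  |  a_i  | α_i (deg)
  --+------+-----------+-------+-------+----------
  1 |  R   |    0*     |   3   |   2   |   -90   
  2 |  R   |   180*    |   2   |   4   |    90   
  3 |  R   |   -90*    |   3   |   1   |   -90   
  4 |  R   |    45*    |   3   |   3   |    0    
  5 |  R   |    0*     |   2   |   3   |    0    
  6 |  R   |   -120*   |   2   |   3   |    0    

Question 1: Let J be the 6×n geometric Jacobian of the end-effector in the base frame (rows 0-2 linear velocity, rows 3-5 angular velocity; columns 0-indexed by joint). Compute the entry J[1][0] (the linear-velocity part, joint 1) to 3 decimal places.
-9.000

axis z_0 = ẑ; lever o_n−o_0 = (-9.0000,-4.0191,1.3449)
cross product → J_v[:, 0] = (4.0191,-9.0000,0.0000)
J_ω[:, 0] = z_0
entry J[1][0] = -9.0000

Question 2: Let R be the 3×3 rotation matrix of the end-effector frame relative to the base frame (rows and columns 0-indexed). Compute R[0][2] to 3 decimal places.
-1.000

End-effector z-axis (col 2 of R) = (-1.0000,0.0000,-0.0000)
R[0][2] = -1.0000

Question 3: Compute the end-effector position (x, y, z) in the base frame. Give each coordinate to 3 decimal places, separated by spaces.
after link 1: o_1 = (2.0000, 0.0000, 3.0000)
after link 2: o_2 = (-2.0000, 2.0000, 3.0000)
after link 3: o_3 = (-2.0000, 1.0000, -0.0000)
after link 4: o_4 = (-5.0000, -1.1213, 2.1213)
after link 5: o_5 = (-7.0000, -3.2426, 4.2426)
after link 6: o_6 = (-9.0000, -4.0191, 1.3449)

-9.000 -4.019 1.345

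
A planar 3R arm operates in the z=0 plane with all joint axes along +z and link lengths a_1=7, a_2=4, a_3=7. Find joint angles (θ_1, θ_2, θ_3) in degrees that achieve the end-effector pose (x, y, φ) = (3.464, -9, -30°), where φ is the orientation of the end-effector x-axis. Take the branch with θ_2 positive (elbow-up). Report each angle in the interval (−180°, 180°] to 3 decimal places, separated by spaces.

-150.001 119.999 0.001

wrist centre = target − a_3·(cos φ, sin φ) = (-2.5982, -5.5000)
cos θ_2 = (37.0005−7²−4²)/(2·7·4) = -0.5000; θ_2 = 119.9994° (elbow-up)
β = atan2(-5.5000,-2.5982) = -115.2859°; ψ = atan2(3.4641,5.0000) = 34.7150°
θ_1 = β − ψ = -150.0008°
θ_3 = φ − θ_1 − θ_2 = 0.0015° (wrapped to (-180°,180°])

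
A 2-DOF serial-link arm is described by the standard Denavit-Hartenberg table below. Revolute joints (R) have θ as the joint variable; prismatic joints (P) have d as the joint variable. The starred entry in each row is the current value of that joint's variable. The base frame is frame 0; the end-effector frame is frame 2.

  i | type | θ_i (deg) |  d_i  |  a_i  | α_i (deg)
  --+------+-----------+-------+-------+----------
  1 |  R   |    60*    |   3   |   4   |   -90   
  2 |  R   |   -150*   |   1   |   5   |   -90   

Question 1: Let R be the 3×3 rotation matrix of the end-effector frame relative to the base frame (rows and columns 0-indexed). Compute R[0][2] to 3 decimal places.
End-effector z-axis (col 2 of R) = (0.2500,0.4330,0.8660)
R[0][2] = 0.2500

0.250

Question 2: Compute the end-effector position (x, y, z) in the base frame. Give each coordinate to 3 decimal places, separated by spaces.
after link 1: o_1 = (2.0000, 3.4641, 3.0000)
after link 2: o_2 = (-1.0311, 0.2141, 5.5000)

-1.031 0.214 5.500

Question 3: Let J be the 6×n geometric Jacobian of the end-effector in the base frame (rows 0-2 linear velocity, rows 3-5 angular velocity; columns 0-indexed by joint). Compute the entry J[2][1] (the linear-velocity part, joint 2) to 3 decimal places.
4.330

axis z_1 = (-0.8660,0.5000,0.0000); lever o_n−o_1 = (-3.0311,-3.2500,2.5000)
cross product → J_v[:, 1] = (1.2500,2.1651,4.3301)
J_ω[:, 1] = z_1
entry J[2][1] = 4.3301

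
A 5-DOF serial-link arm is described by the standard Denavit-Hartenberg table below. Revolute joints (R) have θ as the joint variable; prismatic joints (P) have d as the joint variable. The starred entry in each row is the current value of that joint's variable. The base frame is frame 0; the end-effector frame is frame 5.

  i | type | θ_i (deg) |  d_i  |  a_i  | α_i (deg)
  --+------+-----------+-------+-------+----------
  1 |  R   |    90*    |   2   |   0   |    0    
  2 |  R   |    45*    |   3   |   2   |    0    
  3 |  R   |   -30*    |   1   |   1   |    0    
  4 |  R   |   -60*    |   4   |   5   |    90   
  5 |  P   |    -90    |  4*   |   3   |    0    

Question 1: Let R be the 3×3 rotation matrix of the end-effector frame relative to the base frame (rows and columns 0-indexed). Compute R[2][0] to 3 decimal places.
End-effector x-axis (col 0 of R) = (0.0000,0.0000,-1.0000)
R[2][0] = -1.0000

-1.000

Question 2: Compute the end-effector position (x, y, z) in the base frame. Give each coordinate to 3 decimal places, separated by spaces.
4.691 3.087 7.000

after link 1: o_1 = (0.0000, 0.0000, 2.0000)
after link 2: o_2 = (-1.4142, 1.4142, 5.0000)
after link 3: o_3 = (-1.6730, 2.3801, 6.0000)
after link 4: o_4 = (1.8625, 5.9157, 10.0000)
after link 5: o_5 = (4.6909, 3.0872, 7.0000)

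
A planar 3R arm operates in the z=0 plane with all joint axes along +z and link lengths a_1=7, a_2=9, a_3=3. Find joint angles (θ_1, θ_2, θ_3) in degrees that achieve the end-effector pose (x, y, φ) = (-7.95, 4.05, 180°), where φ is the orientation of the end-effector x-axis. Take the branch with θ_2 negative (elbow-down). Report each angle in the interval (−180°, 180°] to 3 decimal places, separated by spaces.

wrist centre = target − a_3·(cos φ, sin φ) = (-4.9500, 4.0500)
cos θ_2 = (40.9050−7²−9²)/(2·7·9) = -0.7071; θ_2 = -134.9997° (elbow-down)
β = atan2(4.0500,-4.9500) = 140.7106°; ψ = atan2(-6.3640,0.6361) = -84.2923°
θ_1 = β − ψ = 225.0029°
θ_3 = φ − θ_1 − θ_2 = 89.9968° (wrapped to (-180°,180°])

-134.997 -135.000 89.997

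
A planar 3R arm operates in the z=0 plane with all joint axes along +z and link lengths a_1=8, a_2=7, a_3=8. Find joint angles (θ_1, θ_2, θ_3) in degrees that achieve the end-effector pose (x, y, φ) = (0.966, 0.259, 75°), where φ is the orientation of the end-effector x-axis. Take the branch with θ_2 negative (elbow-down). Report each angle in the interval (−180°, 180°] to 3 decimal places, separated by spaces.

wrist centre = target − a_3·(cos φ, sin φ) = (-1.1046, -7.4684)
cos θ_2 = (56.9971−8²−7²)/(2·8·7) = -0.5000; θ_2 = -120.0017° (elbow-down)
β = atan2(-7.4684,-1.1046) = -98.4129°; ψ = atan2(-6.0621,4.4998) = -53.4138°
θ_1 = β − ψ = -44.9990°
θ_3 = φ − θ_1 − θ_2 = -119.9993° (wrapped to (-180°,180°])

-44.999 -120.002 -119.999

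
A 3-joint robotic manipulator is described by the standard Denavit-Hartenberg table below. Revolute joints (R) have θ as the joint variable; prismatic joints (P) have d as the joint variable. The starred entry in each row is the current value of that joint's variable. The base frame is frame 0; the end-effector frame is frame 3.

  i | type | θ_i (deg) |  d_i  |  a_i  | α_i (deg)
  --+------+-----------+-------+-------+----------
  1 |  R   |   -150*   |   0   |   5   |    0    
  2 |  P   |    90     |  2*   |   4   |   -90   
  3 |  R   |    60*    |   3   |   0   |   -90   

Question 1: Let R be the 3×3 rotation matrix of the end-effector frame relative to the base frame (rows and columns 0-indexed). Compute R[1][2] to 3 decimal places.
0.750

End-effector z-axis (col 2 of R) = (-0.4330,0.7500,-0.5000)
R[1][2] = 0.7500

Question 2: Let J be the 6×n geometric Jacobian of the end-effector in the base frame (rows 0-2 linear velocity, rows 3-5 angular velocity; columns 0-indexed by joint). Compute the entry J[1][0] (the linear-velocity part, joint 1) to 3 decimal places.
0.268

axis z_0 = ẑ; lever o_n−o_0 = (0.2679,-4.4641,2.0000)
cross product → J_v[:, 0] = (4.4641,0.2679,-0.0000)
J_ω[:, 0] = z_0
entry J[1][0] = 0.2679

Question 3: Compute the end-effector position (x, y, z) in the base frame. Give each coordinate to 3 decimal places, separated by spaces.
after link 1: o_1 = (-4.3301, -2.5000, 0.0000)
after link 2: o_2 = (-2.3301, -5.9641, 2.0000)
after link 3: o_3 = (0.2679, -4.4641, 2.0000)

0.268 -4.464 2.000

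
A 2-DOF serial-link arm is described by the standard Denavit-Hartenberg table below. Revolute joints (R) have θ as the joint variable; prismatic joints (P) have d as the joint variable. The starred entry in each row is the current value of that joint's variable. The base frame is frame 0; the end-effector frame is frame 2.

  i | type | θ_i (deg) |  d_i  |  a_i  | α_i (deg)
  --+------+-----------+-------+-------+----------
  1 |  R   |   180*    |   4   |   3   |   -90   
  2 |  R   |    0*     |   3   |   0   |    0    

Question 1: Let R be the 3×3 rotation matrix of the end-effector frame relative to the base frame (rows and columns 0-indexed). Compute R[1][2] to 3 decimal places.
-1.000

End-effector z-axis (col 2 of R) = (-0.0000,-1.0000,0.0000)
R[1][2] = -1.0000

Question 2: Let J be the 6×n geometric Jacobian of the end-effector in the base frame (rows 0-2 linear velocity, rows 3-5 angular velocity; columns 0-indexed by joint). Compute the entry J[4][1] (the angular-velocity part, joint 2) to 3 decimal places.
-1.000

axis z_1 = (-0.0000,-1.0000,0.0000); lever o_n−o_1 = (-0.0000,-3.0000,0.0000)
cross product → J_v[:, 1] = (0.0000,-0.0000,-0.0000)
J_ω[:, 1] = z_1
entry J[4][1] = -1.0000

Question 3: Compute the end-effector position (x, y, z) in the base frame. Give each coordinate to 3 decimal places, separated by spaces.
after link 1: o_1 = (-3.0000, 0.0000, 4.0000)
after link 2: o_2 = (-3.0000, -3.0000, 4.0000)

-3.000 -3.000 4.000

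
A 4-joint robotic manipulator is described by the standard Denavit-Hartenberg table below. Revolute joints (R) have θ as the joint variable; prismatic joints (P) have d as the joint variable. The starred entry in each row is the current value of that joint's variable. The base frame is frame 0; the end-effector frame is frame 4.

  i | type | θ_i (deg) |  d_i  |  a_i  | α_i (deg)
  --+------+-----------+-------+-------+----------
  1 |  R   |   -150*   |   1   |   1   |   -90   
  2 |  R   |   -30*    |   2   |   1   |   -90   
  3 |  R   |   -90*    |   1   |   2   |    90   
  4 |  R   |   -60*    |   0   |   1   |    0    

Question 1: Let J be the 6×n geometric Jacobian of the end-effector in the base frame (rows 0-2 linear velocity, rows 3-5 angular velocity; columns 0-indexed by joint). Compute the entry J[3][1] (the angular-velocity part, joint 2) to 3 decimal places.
0.500

axis z_1 = (0.5000,-0.8660,0.0000); lever o_n−o_1 = (1.4420,-4.3636,0.3840)
cross product → J_v[:, 1] = (-0.3325,-0.1920,-0.9330)
J_ω[:, 1] = z_1
entry J[3][1] = 0.5000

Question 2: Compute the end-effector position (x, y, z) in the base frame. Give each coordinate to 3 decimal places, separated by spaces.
after link 1: o_1 = (-0.8660, -0.5000, 1.0000)
after link 2: o_2 = (-0.6160, -2.6651, 1.5000)
after link 3: o_3 = (-0.0490, -4.6471, 0.6340)
after link 4: o_4 = (0.5760, -4.8636, 1.3840)

0.576 -4.864 1.384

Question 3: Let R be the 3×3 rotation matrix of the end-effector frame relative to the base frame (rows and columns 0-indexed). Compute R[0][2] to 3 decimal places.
0.750

End-effector z-axis (col 2 of R) = (0.7500,0.4330,-0.5000)
R[0][2] = 0.7500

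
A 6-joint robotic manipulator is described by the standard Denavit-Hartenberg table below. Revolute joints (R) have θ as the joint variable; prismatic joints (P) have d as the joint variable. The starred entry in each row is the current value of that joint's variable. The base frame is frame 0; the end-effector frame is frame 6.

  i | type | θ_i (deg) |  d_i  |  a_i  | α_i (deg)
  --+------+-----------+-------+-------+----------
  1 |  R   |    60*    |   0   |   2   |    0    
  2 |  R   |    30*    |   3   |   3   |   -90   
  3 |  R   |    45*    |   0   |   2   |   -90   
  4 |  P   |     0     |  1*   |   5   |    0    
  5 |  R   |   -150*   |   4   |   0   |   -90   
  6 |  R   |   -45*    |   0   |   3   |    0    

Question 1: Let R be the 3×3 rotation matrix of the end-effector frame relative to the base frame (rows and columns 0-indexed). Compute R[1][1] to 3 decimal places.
End-effector y-axis (col 1 of R) = (-0.3536,0.0670,0.9330)
R[1][1] = 0.0670

0.067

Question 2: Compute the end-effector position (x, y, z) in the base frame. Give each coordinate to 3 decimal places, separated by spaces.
-0.061 3.347 -5.686

after link 1: o_1 = (1.0000, 1.7321, 0.0000)
after link 2: o_2 = (1.0000, 4.7321, 3.0000)
after link 3: o_3 = (1.0000, 6.1463, 1.5858)
after link 4: o_4 = (1.0000, 8.9747, -2.6569)
after link 5: o_5 = (1.0000, 6.1463, -5.4853)
after link 6: o_6 = (-0.0607, 3.3472, -5.6862)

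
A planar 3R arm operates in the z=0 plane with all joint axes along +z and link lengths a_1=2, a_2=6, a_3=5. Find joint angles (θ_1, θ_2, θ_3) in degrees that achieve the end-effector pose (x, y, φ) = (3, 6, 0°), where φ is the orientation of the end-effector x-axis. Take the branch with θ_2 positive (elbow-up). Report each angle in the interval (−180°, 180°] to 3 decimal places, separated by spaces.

wrist centre = target − a_3·(cos φ, sin φ) = (-2.0000, 6.0000)
cos θ_2 = (40.0000−2²−6²)/(2·2·6) = 0.0000; θ_2 = 90.0000° (elbow-up)
β = atan2(6.0000,-2.0000) = 108.4349°; ψ = atan2(6.0000,2.0000) = 71.5651°
θ_1 = β − ψ = 36.8699°
θ_3 = φ − θ_1 − θ_2 = -126.8699° (wrapped to (-180°,180°])

36.870 90.000 -126.870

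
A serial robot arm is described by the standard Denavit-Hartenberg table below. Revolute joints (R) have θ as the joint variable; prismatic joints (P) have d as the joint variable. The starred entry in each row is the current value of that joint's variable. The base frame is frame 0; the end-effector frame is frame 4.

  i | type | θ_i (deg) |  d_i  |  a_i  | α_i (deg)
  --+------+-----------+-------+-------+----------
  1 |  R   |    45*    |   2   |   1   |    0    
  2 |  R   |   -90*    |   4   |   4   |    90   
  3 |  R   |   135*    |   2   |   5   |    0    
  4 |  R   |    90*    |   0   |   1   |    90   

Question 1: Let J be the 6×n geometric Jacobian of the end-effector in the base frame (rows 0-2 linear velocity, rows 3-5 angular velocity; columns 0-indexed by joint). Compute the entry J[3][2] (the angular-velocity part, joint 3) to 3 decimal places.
-0.707

axis z_2 = (-0.7071,-0.7071,0.0000); lever o_n−o_2 = (-4.4142,1.5858,2.8284)
cross product → J_v[:, 2] = (-2.0000,2.0000,-4.2426)
J_ω[:, 2] = z_2
entry J[3][2] = -0.7071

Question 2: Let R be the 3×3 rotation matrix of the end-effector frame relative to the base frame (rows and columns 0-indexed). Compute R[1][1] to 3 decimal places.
-0.707

End-effector y-axis (col 1 of R) = (-0.7071,-0.7071,0.0000)
R[1][1] = -0.7071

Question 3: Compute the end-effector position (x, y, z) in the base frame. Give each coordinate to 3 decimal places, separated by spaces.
after link 1: o_1 = (0.7071, 0.7071, 2.0000)
after link 2: o_2 = (3.5355, -2.1213, 6.0000)
after link 3: o_3 = (-0.3787, -1.0355, 9.5355)
after link 4: o_4 = (-0.8787, -0.5355, 8.8284)

-0.879 -0.536 8.828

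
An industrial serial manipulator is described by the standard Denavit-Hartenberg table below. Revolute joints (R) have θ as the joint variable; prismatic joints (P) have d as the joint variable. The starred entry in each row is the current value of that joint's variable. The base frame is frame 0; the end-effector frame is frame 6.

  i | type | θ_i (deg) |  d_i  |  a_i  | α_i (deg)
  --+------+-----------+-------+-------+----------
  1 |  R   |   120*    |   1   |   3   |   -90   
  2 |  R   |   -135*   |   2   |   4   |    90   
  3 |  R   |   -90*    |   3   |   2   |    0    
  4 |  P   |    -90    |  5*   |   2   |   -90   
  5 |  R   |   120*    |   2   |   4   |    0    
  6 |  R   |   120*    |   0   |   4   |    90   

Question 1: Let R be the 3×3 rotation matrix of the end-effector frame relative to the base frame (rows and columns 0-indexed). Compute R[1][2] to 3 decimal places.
-0.224

End-effector z-axis (col 2 of R) = (0.1294,-0.2241,0.9659)
R[1][2] = -0.2241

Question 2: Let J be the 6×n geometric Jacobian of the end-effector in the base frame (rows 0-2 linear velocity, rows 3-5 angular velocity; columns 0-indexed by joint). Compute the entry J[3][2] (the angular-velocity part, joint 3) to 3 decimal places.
axis z_2 = (0.3536,-0.6124,-0.7071); lever o_n−o_2 = (6.9996,-4.1237,-4.2426)
cross product → J_v[:, 2] = (-0.3178,-3.4495,2.8284)
J_ω[:, 2] = z_2
entry J[3][2] = 0.3536

0.354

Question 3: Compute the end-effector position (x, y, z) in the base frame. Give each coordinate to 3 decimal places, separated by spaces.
5.182 -4.975 -0.414

after link 1: o_1 = (-1.5000, 2.5981, 1.0000)
after link 2: o_2 = (-1.8178, -0.8514, 3.8284)
after link 3: o_3 = (0.9749, -1.6885, 1.7071)
after link 4: o_4 = (2.0355, -3.5256, -3.2426)
after link 5: o_5 = (3.2499, -1.6291, 0.6211)
after link 6: o_6 = (5.1818, -4.9751, -0.4142)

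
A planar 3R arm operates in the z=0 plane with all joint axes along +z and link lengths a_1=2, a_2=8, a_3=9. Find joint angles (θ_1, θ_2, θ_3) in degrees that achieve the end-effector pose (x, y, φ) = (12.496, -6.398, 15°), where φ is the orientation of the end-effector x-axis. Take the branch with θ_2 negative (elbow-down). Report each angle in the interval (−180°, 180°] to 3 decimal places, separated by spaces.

-29.999 -45.000 90.000

wrist centre = target − a_3·(cos φ, sin φ) = (3.8027, -8.7274)
cos θ_2 = (90.6273−2²−8²)/(2·2·8) = 0.7071; θ_2 = -45.0003° (elbow-down)
β = atan2(-8.7274,3.8027) = -66.4564°; ψ = atan2(-5.6569,7.6568) = -36.4571°
θ_1 = β − ψ = -29.9993°
θ_3 = φ − θ_1 − θ_2 = 89.9996° (wrapped to (-180°,180°])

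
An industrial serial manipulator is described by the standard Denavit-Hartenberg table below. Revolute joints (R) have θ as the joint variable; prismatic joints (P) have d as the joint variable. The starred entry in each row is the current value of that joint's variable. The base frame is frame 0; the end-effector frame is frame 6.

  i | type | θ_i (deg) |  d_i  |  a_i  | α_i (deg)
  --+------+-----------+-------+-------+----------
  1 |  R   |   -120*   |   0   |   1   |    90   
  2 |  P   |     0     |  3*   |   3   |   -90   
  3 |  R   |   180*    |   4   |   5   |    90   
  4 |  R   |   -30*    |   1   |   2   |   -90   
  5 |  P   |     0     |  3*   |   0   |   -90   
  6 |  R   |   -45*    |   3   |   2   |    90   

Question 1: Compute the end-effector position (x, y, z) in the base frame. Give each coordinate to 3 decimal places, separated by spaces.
-1.248 7.838 6.116

after link 1: o_1 = (-0.5000, -0.8660, 0.0000)
after link 2: o_2 = (-4.5981, -1.9641, 0.0000)
after link 3: o_3 = (-2.0981, 2.3660, 4.0000)
after link 4: o_4 = (-0.3660, 3.3660, 3.0000)
after link 5: o_5 = (0.3840, 4.6651, 5.5981)
after link 6: o_6 = (-1.2482, 7.8381, 6.1157)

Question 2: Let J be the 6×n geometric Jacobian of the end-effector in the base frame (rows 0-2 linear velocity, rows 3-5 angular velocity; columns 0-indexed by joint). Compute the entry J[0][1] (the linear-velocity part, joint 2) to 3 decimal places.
-0.866

prismatic axis z_1 = (-0.8660,0.5000,0.0000)
J_v[:, 1] = z_1; J_ω[:, 1] = (0,0,0)
entry J[0][1] = -0.8660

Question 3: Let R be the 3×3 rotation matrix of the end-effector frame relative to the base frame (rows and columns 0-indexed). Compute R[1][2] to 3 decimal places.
End-effector z-axis (col 2 of R) = (-0.1294,-0.2241,0.9659)
R[1][2] = -0.2241

-0.224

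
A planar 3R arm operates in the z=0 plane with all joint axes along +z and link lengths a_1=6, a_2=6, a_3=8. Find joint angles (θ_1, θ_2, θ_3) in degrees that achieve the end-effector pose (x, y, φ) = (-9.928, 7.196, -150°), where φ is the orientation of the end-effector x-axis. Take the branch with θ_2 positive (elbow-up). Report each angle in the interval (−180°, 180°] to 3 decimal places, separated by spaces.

89.996 30.007 89.997

wrist centre = target − a_3·(cos φ, sin φ) = (-2.9998, 11.1960)
cos θ_2 = (134.3492−6²−6²)/(2·6·6) = 0.8660; θ_2 = 30.0074° (elbow-up)
β = atan2(11.1960,-2.9998) = 104.9992°; ψ = atan2(3.0007,11.1958) = 15.0037°
θ_1 = β − ψ = 89.9955°
θ_3 = φ − θ_1 − θ_2 = 89.9971° (wrapped to (-180°,180°])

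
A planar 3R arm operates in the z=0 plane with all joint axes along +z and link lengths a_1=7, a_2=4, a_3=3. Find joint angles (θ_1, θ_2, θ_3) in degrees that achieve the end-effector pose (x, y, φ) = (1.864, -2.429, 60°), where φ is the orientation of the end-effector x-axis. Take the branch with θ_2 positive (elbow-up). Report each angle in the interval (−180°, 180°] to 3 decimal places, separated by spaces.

-119.997 134.997 45.000

wrist centre = target − a_3·(cos φ, sin φ) = (0.3640, -5.0271)
cos θ_2 = (25.4040−7²−4²)/(2·7·4) = -0.7071; θ_2 = 134.9971° (elbow-up)
β = atan2(-5.0271,0.3640) = -85.8586°; ψ = atan2(2.8286,4.1717) = 34.1386°
θ_1 = β − ψ = -119.9972°
θ_3 = φ − θ_1 − θ_2 = 45.0001° (wrapped to (-180°,180°])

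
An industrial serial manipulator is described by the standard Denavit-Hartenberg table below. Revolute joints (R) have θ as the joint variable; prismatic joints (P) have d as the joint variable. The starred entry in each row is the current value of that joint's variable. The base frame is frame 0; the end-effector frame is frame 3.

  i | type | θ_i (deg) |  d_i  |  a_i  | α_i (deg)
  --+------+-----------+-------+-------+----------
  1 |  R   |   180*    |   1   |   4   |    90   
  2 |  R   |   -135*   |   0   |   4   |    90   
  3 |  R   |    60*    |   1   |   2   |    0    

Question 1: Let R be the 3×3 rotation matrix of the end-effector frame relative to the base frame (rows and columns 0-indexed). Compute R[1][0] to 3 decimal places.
0.866

End-effector x-axis (col 0 of R) = (0.3536,0.8660,-0.3536)
R[1][0] = 0.8660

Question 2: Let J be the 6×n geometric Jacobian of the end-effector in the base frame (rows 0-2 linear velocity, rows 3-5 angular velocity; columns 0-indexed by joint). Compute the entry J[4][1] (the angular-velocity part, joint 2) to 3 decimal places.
1.000

axis z_1 = (0.0000,1.0000,0.0000); lever o_n−o_1 = (4.2426,1.7321,-2.8284)
cross product → J_v[:, 1] = (-2.8284,0.0000,-4.2426)
J_ω[:, 1] = z_1
entry J[4][1] = 1.0000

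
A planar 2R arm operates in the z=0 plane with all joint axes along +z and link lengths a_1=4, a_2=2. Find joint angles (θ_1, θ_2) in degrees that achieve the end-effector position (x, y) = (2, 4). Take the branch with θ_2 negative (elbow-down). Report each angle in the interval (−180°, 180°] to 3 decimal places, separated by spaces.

90.000 -90.000

cos θ_2 = (20.0000−4²−2²)/(2·4·2) = 0.0000; θ_2 = -90.0000° (elbow-down)
β = atan2(4.0000,2.0000) = 63.4349°; ψ = atan2(-2.0000,4.0000) = -26.5651°
θ_1 = β − ψ = 90.0000°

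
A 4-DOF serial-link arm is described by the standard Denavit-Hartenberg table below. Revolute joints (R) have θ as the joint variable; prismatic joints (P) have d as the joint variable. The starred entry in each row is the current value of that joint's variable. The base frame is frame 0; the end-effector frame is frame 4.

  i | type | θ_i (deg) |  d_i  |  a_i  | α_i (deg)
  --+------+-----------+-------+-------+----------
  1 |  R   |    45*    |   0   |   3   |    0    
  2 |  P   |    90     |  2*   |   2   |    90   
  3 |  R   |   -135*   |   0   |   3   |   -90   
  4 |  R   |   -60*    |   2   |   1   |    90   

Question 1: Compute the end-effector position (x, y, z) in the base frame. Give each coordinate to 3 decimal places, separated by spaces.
2.069 3.398 -1.889

after link 1: o_1 = (2.1213, 2.1213, 0.0000)
after link 2: o_2 = (0.7071, 3.5355, 2.0000)
after link 3: o_3 = (2.2071, 2.0355, -0.1213)
after link 4: o_4 = (2.0695, 3.3979, -1.8891)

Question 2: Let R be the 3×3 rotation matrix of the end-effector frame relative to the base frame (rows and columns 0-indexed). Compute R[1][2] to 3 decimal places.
End-effector z-axis (col 2 of R) = (-0.0795,0.7866,0.6124)
R[1][2] = 0.7866

0.787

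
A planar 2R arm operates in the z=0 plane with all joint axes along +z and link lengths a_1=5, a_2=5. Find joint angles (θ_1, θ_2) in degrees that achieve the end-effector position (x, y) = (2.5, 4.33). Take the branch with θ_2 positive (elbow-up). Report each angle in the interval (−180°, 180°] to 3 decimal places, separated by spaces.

-0.001 120.001

cos θ_2 = (24.9989−5²−5²)/(2·5·5) = -0.5000; θ_2 = 120.0015° (elbow-up)
β = atan2(4.3300,2.5000) = 59.9993°; ψ = atan2(4.3301,2.4999) = 60.0007°
θ_1 = β − ψ = -0.0015°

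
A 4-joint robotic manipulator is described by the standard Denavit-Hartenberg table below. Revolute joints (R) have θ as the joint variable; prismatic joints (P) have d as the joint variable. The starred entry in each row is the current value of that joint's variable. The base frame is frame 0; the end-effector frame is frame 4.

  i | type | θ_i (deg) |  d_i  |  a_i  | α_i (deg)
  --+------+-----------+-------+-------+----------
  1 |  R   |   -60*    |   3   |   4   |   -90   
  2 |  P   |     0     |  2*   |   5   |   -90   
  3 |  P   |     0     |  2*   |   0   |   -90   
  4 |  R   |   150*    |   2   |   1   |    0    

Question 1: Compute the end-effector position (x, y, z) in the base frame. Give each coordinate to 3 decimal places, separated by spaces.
4.067 -7.044 1.500

after link 1: o_1 = (2.0000, -3.4641, 3.0000)
after link 2: o_2 = (6.2321, -6.7942, 3.0000)
after link 3: o_3 = (6.2321, -6.7942, 1.0000)
after link 4: o_4 = (4.0670, -7.0442, 1.5000)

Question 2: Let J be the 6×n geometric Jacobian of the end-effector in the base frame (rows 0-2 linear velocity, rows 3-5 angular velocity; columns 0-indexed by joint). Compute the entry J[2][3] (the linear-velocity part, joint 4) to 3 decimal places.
axis z_3 = (-0.8660,-0.5000,-0.0000); lever o_n−o_3 = (-2.1651,-0.2500,0.5000)
cross product → J_v[:, 3] = (-0.2500,0.4330,-0.8660)
J_ω[:, 3] = z_3
entry J[2][3] = -0.8660

-0.866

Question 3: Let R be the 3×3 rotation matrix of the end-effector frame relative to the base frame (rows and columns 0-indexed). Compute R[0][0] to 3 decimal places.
End-effector x-axis (col 0 of R) = (-0.4330,0.7500,0.5000)
R[0][0] = -0.4330

-0.433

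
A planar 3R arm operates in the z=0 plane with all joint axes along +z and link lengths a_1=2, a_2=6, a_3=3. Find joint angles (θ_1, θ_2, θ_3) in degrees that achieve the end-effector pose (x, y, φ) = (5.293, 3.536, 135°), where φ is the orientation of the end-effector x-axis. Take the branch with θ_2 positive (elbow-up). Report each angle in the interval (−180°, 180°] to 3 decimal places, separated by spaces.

wrist centre = target − a_3·(cos φ, sin φ) = (7.4143, 1.4147)
cos θ_2 = (56.9735−2²−6²)/(2·2·6) = 0.7072; θ_2 = 44.9902° (elbow-up)
β = atan2(1.4147,7.4143) = 10.8024°; ψ = atan2(4.2419,6.2434) = 34.1933°
θ_1 = β − ψ = -23.3909°
θ_3 = φ − θ_1 − θ_2 = 113.4007° (wrapped to (-180°,180°])

-23.391 44.990 113.401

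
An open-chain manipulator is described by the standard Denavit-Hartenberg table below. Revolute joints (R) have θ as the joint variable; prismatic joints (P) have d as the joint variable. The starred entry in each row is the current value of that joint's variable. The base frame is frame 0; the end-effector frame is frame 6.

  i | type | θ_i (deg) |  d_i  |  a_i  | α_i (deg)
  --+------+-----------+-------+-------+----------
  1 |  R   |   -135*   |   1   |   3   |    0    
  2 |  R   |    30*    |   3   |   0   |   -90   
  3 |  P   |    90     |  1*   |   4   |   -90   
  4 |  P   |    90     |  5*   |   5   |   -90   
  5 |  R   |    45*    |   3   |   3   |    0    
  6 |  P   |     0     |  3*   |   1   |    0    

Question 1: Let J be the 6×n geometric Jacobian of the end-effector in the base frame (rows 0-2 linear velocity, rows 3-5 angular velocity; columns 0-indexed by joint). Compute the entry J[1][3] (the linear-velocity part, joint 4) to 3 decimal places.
0.966

prismatic axis z_3 = (0.2588,0.9659,-0.0000)
J_v[:, 3] = z_3; J_ω[:, 3] = (0,0,0)
entry J[1][3] = 0.9659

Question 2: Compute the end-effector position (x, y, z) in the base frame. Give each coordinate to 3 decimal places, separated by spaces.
after link 1: o_1 = (-2.1213, -2.1213, 1.0000)
after link 2: o_2 = (-2.1213, -2.1213, 4.0000)
after link 3: o_3 = (-1.1554, -2.3801, 0.0000)
after link 4: o_4 = (-4.6909, 3.7436, -0.0000)
after link 5: o_5 = (-7.2890, 2.2436, 3.0000)
after link 6: o_6 = (-8.1550, 1.7436, 6.0000)

-8.155 1.744 6.000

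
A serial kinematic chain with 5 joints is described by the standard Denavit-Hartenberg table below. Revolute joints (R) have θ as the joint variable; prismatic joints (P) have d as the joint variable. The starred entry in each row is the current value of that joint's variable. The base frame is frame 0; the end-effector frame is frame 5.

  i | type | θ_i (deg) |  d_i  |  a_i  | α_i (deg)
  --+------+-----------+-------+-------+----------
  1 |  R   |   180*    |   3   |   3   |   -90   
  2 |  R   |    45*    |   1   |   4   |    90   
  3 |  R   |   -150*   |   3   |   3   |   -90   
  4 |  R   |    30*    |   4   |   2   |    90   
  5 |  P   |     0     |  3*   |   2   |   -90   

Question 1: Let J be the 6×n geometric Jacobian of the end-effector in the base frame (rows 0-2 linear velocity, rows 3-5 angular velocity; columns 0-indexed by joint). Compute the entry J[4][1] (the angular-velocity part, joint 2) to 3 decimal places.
-1.000

axis z_1 = (-0.0000,-1.0000,0.0000); lever o_n−o_1 = (-1.9099,6.4462,3.1786)
cross product → J_v[:, 1] = (-3.1786,0.0000,-1.9099)
J_ω[:, 1] = z_1
entry J[4][1] = -1.0000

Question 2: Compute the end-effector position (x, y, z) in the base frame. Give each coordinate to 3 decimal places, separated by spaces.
after link 1: o_1 = (-3.0000, 0.0000, 3.0000)
after link 2: o_2 = (-5.8284, -1.0000, 0.1716)
after link 3: o_3 = (-6.1126, 0.5000, 4.1300)
after link 4: o_4 = (-5.7591, 4.8301, 3.0694)
after link 5: o_5 = (-4.9099, 6.4462, 6.1786)

-4.910 6.446 6.179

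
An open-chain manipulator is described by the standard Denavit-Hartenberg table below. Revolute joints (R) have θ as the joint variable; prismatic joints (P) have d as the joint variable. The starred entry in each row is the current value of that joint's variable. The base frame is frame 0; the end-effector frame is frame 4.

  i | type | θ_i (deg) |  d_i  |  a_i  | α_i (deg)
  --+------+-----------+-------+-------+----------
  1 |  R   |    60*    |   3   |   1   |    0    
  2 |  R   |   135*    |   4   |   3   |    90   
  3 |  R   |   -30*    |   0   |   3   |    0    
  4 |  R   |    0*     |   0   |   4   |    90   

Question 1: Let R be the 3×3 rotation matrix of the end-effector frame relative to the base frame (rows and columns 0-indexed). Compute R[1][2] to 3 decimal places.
0.129

End-effector z-axis (col 2 of R) = (0.4830,0.1294,-0.8660)
R[1][2] = 0.1294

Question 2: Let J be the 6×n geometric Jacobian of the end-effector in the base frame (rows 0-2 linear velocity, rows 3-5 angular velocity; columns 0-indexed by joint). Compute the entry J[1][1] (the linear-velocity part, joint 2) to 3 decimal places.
-8.753

axis z_1 = (0.0000,0.0000,1.0000); lever o_n−o_1 = (-8.7534,-2.3455,0.5000)
cross product → J_v[:, 1] = (2.3455,-8.7534,0.0000)
J_ω[:, 1] = z_1
entry J[1][1] = -8.7534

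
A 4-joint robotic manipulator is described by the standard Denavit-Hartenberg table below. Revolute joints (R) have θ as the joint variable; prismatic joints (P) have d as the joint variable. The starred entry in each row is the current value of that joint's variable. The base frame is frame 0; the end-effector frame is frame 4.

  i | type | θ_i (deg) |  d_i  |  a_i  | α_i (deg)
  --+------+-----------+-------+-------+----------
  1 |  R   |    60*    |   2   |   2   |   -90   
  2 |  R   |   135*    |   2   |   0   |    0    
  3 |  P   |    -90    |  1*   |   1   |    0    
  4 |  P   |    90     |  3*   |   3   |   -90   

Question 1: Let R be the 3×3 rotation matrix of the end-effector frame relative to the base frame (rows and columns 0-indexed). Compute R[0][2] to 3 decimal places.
-0.354

End-effector z-axis (col 2 of R) = (-0.3536,-0.6124,0.7071)
R[0][2] = -0.3536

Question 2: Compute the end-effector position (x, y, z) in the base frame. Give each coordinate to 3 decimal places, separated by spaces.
-4.903 3.507 -0.828

after link 1: o_1 = (1.0000, 1.7321, 2.0000)
after link 2: o_2 = (-0.7321, 2.7321, 2.0000)
after link 3: o_3 = (-1.2445, 3.8444, 1.2929)
after link 4: o_4 = (-4.9033, 3.5073, -0.8284)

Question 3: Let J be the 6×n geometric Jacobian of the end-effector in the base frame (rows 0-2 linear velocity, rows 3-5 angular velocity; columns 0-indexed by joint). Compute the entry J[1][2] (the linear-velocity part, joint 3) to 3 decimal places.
prismatic axis z_2 = (-0.8660,0.5000,0.0000)
J_v[:, 2] = z_2; J_ω[:, 2] = (0,0,0)
entry J[1][2] = 0.5000

0.500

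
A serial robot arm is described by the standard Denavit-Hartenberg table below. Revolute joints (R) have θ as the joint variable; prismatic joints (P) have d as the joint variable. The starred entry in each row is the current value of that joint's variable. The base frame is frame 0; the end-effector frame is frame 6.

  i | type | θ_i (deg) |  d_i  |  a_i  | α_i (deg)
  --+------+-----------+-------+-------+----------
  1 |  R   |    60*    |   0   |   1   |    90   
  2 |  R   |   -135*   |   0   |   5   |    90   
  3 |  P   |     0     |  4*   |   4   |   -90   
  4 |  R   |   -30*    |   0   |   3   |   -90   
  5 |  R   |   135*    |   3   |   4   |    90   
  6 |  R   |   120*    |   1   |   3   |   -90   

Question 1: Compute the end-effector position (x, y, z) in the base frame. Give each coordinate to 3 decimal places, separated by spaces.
after link 1: o_1 = (0.5000, 0.8660, 0.0000)
after link 2: o_2 = (-1.2678, -2.1958, -3.5355)
after link 3: o_3 = (-4.0962, -7.0948, -3.5355)
after link 4: o_4 = (-5.5451, -9.6044, -4.3120)
after link 5: o_5 = (-6.2403, -5.1517, -6.4777)
after link 6: o_6 = (-6.4517, -6.2249, -9.4448)

-6.452 -6.225 -9.445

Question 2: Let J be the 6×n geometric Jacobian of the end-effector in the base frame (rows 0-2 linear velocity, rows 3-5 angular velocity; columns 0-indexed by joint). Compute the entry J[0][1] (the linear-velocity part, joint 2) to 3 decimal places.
axis z_1 = (0.8660,-0.5000,0.0000); lever o_n−o_1 = (-6.9517,-7.0909,-9.4448)
cross product → J_v[:, 1] = (4.7224,8.1794,-9.6168)
J_ω[:, 1] = z_1
entry J[0][1] = 4.7224

4.722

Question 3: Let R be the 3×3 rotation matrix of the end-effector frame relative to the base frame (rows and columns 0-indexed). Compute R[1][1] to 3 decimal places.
0.238

End-effector y-axis (col 1 of R) = (0.9539,0.2380,0.1830)
R[1][1] = 0.2380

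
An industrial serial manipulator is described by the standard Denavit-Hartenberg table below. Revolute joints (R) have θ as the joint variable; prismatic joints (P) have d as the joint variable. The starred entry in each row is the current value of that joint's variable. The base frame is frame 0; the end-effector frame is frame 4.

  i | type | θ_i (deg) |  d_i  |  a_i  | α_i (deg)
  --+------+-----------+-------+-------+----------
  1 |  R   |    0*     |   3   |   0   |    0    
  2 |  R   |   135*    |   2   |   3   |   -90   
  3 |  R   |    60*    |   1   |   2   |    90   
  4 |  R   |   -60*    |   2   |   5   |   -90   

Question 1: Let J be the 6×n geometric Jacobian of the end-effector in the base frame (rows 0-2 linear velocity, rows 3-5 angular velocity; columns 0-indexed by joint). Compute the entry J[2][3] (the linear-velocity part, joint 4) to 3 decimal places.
axis z_3 = (-0.6124,0.6124,0.5000); lever o_n−o_3 = (0.9532,5.1705,-1.1651)
cross product → J_v[:, 3] = (-3.2987,-0.2368,-3.7500)
J_ω[:, 3] = z_3
entry J[2][3] = -3.7500

-3.750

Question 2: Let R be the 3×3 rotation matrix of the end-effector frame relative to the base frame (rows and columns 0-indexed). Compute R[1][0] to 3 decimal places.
0.789

End-effector x-axis (col 0 of R) = (0.4356,0.7891,-0.4330)
R[1][0] = 0.7891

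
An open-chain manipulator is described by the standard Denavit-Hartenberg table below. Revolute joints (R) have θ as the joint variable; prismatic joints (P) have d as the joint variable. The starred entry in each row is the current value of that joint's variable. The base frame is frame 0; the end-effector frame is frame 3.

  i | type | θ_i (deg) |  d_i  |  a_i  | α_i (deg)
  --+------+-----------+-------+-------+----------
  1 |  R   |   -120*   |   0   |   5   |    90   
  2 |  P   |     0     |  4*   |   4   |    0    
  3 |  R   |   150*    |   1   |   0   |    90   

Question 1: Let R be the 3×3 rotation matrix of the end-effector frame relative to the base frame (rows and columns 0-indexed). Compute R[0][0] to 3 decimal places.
0.433

End-effector x-axis (col 0 of R) = (0.4330,0.7500,0.5000)
R[0][0] = 0.4330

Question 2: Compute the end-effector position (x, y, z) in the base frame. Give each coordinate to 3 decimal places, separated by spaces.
-8.830 -5.294 0.000

after link 1: o_1 = (-2.5000, -4.3301, 0.0000)
after link 2: o_2 = (-7.9641, -5.7942, 0.0000)
after link 3: o_3 = (-8.8301, -5.2942, 0.0000)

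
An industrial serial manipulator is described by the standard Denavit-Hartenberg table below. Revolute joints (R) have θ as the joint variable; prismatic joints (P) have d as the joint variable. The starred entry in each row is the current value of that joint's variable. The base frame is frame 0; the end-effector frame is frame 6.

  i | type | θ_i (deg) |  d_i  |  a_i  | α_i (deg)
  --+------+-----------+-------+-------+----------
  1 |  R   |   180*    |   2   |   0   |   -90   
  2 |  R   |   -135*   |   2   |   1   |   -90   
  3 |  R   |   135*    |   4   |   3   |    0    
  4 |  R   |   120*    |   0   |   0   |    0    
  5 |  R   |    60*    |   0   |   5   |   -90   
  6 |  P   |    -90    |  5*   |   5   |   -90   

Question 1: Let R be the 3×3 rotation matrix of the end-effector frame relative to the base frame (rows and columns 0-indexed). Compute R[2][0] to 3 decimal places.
0.707

End-effector x-axis (col 0 of R) = (-0.7071,-0.0000,0.7071)
R[2][0] = 0.7071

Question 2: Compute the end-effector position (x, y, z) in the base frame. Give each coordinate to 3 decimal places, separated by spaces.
after link 1: o_1 = (0.0000, 0.0000, 2.0000)
after link 2: o_2 = (0.7071, -2.0000, 2.7071)
after link 3: o_3 = (-3.6213, 0.1213, 4.0355)
after link 4: o_4 = (-3.6213, 0.1213, 4.0355)
after link 5: o_5 = (-1.1213, -3.4142, 6.5355)
after link 6: o_6 = (-2.1569, 0.1213, 12.5711)

-2.157 0.121 12.571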